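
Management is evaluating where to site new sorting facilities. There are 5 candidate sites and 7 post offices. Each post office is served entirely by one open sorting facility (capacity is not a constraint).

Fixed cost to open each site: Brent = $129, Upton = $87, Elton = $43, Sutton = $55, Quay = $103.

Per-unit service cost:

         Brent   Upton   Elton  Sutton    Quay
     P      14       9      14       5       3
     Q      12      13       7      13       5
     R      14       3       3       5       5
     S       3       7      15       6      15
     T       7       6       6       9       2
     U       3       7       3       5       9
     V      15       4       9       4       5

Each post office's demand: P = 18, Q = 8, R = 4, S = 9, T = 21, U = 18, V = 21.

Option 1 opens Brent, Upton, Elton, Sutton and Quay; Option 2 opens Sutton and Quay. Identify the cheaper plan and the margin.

Option 2 is cheaper by 188.

Option 1: {Brent, Upton, Elton, Sutton, Quay}: P→Quay 3·18=54, Q→Quay 5·8=40, R→Upton 3·4=12, S→Brent 3·9=27, T→Quay 2·21=42, U→Brent 3·18=54, V→Upton 4·21=84. Service 313; fixed 417; total 730.
Option 2: {Sutton, Quay}: P→Quay 3·18=54, Q→Quay 5·8=40, R→Sutton 5·4=20, S→Sutton 6·9=54, T→Quay 2·21=42, U→Sutton 5·18=90, V→Sutton 4·21=84. Service 384; fixed 158; total 542.
Difference: |730 − 542| = 188.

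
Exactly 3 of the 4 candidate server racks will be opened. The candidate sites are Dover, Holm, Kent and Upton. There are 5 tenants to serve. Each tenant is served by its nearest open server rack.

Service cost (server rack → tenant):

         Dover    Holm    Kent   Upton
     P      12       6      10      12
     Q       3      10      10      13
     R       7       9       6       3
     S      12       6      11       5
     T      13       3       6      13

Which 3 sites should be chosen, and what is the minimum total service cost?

Choose Dover, Holm and Upton; total service cost 20.

With exactly 3 open, each tenant uses its cheapest among the chosen.
{Dover, Holm, Upton}: P→Holm 6, Q→Dover 3, R→Upton 3, S→Upton 5, T→Holm 3. Service cost 20.
{Dover, Holm, Kent}: service cost 24
{Dover, Kent, Upton}: service cost 27
Among all 4 size-3 choices, {Dover, Holm, Upton} is lowest.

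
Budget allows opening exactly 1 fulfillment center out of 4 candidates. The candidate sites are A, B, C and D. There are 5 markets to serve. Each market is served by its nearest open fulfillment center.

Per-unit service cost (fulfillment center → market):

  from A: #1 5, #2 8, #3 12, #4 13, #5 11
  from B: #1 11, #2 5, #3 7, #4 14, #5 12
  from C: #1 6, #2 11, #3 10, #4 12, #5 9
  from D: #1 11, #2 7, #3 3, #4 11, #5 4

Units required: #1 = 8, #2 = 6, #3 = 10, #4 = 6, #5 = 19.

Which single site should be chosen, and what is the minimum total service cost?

With exactly 1 open, each market uses its cheapest among the chosen.
{D}: #1→D 11·8=88, #2→D 7·6=42, #3→D 3·10=30, #4→D 11·6=66, #5→D 4·19=76. Service cost 302.
{C}: service cost 457
{A}: service cost 495
Among all 4 size-1 choices, {D} is lowest.

Choose D only; total service cost 302.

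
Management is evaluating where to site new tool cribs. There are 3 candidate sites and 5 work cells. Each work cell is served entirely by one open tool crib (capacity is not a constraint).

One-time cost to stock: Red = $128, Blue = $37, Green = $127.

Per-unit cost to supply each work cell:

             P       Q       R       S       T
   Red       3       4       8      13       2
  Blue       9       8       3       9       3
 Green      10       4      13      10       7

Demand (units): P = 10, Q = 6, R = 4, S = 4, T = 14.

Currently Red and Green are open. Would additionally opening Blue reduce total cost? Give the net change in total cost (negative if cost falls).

Current service cost with {Red, Green}: 154.
Adding Blue: each work cell re-picks its cheapest; new service cost 130, saving 24.
Extra fixed cost: 37. Net change = 37 − 24 = 13.
(Totals: 409 → 422.)

No — net change +13 (cost rises by 13).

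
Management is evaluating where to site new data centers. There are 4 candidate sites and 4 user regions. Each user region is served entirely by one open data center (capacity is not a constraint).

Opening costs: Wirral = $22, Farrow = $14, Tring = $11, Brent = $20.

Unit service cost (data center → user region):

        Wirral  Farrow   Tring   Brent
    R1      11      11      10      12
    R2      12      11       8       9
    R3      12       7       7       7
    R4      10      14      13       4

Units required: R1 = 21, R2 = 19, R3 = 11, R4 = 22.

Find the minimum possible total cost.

For any fixed open set, each user region goes to its cheapest open site; total = fixed + service.
{Tring, Brent}: R1→Tring 10·21=210, R2→Tring 8·19=152, R3→Tring 7·11=77, R4→Brent 4·22=88. Service 527; fixed 31; total 558.
{Farrow, Tring, Brent}: R1→Tring 10·21=210, R2→Tring 8·19=152, R3→Farrow 7·11=77, R4→Brent 4·22=88. Service 527; fixed 45; total 572.
{Wirral, Tring, Brent}: service 527 + fixed 53 = 580
{Wirral, Farrow, Tring, Brent}: R1→Tring 10·21=210, R2→Tring 8·19=152, R3→Farrow 7·11=77, R4→Brent 4·22=88. Service 527; fixed 67; total 594.
(All 15 nonempty subsets were checked; Tring and Brent is lowest.)

Minimum total cost: 558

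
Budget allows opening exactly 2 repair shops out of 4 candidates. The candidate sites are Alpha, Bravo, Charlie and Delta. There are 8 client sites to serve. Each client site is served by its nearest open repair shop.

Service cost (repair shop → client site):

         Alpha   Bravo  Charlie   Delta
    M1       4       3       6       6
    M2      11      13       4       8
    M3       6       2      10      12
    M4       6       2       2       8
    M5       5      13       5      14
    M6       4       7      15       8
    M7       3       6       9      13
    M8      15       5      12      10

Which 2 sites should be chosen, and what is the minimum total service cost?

With exactly 2 open, each client site uses its cheapest among the chosen.
{Bravo, Charlie}: M1→Bravo 3, M2→Charlie 4, M3→Bravo 2, M4→Bravo 2, M5→Charlie 5, M6→Bravo 7, M7→Bravo 6, M8→Bravo 5. Service cost 34.
{Alpha, Bravo}: service cost 35
{Alpha, Charlie}: service cost 40
Among all 6 size-2 choices, {Bravo, Charlie} is lowest.

Choose Bravo and Charlie; total service cost 34.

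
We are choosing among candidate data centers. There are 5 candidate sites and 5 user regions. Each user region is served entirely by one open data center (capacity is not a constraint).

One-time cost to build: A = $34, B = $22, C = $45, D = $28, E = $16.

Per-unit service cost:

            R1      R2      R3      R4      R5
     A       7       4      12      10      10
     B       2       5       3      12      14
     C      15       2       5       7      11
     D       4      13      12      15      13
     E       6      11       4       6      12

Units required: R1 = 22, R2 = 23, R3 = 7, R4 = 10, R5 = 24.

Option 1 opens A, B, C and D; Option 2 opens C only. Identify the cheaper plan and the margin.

Option 1: {A, B, C, D}: R1→B 2·22=44, R2→C 2·23=46, R3→B 3·7=21, R4→C 7·10=70, R5→A 10·24=240. Service 421; fixed 129; total 550.
Option 2: {C}: R1→C 15·22=330, R2→C 2·23=46, R3→C 5·7=35, R4→C 7·10=70, R5→C 11·24=264. Service 745; fixed 45; total 790.
Difference: |550 − 790| = 240.

Option 1 is cheaper by 240.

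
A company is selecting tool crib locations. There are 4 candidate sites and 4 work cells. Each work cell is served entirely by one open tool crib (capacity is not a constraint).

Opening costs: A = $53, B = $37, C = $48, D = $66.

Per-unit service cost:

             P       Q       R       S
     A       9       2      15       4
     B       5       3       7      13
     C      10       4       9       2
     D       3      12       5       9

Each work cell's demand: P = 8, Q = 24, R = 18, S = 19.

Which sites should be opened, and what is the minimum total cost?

For any fixed open set, each work cell goes to its cheapest open site; total = fixed + service.
{A, D}: P→D 3·8=24, Q→A 2·24=48, R→D 5·18=90, S→A 4·19=76. Service 238; fixed 119; total 357.
{B, C}: P→B 5·8=40, Q→B 3·24=72, R→B 7·18=126, S→C 2·19=38. Service 276; fixed 85; total 361.
{C, D}: P→D 3·8=24, Q→C 4·24=96, R→D 5·18=90, S→C 2·19=38. Service 248; fixed 114; total 362.
{A, B, C, D}: service 200 + fixed 204 = 404
No other subset beats 357.

Open A and D; minimum total cost 357.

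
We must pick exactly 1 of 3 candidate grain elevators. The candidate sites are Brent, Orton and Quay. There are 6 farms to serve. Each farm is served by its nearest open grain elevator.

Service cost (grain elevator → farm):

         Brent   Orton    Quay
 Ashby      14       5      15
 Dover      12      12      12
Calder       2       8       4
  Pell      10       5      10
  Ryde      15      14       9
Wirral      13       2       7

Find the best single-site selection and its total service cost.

With exactly 1 open, each farm uses its cheapest among the chosen.
{Orton}: Ashby→Orton 5, Dover→Orton 12, Calder→Orton 8, Pell→Orton 5, Ryde→Orton 14, Wirral→Orton 2. Service cost 46.
{Quay}: service cost 57
{Brent}: service cost 66
Among all 3 size-1 choices, {Orton} is lowest.

Choose Orton only; total service cost 46.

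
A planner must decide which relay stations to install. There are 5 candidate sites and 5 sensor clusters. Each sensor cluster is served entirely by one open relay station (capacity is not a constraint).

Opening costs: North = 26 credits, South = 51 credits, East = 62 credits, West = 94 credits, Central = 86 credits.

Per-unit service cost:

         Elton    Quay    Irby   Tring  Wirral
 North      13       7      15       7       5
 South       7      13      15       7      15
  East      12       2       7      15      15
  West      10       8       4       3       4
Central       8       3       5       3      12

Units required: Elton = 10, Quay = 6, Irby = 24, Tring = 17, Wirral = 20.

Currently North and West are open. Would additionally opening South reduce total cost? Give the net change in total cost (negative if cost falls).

No — net change +21 (cost rises by 21).

Current service cost with {North, West}: 369.
Adding South: each sensor cluster re-picks its cheapest; new service cost 339, saving 30.
Extra fixed cost: 51. Net change = 51 − 30 = 21.
(Totals: 489 → 510.)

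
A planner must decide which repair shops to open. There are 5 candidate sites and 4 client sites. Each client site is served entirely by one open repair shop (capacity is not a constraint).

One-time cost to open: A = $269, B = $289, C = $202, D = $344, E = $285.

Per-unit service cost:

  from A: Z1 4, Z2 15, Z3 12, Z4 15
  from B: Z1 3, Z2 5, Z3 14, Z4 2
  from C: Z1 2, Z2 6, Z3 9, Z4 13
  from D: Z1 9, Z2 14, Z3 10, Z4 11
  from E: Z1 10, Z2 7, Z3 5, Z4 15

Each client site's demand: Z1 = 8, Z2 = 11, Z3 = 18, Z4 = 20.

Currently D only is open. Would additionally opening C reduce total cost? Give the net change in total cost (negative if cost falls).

No — net change +40 (cost rises by 40).

Current service cost with {D}: 626.
Adding C: each client site re-picks its cheapest; new service cost 464, saving 162.
Extra fixed cost: 202. Net change = 202 − 162 = 40.
(Totals: 970 → 1010.)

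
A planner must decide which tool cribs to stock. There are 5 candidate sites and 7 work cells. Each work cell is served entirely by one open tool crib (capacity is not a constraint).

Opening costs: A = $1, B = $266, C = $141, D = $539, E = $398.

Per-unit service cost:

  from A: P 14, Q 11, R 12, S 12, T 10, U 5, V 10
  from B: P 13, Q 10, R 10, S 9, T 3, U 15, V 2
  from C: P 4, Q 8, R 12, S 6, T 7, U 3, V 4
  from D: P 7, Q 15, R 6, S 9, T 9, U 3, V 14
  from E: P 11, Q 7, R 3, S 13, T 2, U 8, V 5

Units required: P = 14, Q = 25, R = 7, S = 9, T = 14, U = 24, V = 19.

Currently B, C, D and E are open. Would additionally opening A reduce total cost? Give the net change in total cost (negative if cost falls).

No — net change +1 (cost rises by 1).

Current service cost with {B, C, D, E}: 444.
Adding A: each work cell re-picks its cheapest; new service cost 444, saving 0.
Extra fixed cost: 1. Net change = 1 − 0 = 1.
(Totals: 1788 → 1789.)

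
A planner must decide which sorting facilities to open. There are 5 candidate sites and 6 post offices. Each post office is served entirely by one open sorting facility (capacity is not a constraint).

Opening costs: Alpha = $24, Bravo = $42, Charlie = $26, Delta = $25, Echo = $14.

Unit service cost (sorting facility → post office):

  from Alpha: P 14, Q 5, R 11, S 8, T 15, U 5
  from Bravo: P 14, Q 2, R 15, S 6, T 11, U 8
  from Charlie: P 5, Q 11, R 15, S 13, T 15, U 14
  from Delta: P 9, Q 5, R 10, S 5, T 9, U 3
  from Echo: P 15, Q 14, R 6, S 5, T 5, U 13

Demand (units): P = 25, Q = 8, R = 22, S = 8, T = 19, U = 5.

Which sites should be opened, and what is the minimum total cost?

Open Charlie, Delta and Echo; minimum total cost 512.

For any fixed open set, each post office goes to its cheapest open site; total = fixed + service.
{Charlie, Delta, Echo}: P→Charlie 5·25=125, Q→Delta 5·8=40, R→Echo 6·22=132, S→Delta 5·8=40, T→Echo 5·19=95, U→Delta 3·5=15. Service 447; fixed 65; total 512.
{Alpha, Charlie, Echo}: P→Charlie 5·25=125, Q→Alpha 5·8=40, R→Echo 6·22=132, S→Echo 5·8=40, T→Echo 5·19=95, U→Alpha 5·5=25. Service 457; fixed 64; total 521.
{Bravo, Charlie, Delta, Echo}: service 423 + fixed 107 = 530
{Alpha, Bravo, Charlie, Delta, Echo}: P→Charlie 5·25=125, Q→Bravo 2·8=16, R→Echo 6·22=132, S→Delta 5·8=40, T→Echo 5·19=95, U→Delta 3·5=15. Service 423; fixed 131; total 554.
No other subset beats 512.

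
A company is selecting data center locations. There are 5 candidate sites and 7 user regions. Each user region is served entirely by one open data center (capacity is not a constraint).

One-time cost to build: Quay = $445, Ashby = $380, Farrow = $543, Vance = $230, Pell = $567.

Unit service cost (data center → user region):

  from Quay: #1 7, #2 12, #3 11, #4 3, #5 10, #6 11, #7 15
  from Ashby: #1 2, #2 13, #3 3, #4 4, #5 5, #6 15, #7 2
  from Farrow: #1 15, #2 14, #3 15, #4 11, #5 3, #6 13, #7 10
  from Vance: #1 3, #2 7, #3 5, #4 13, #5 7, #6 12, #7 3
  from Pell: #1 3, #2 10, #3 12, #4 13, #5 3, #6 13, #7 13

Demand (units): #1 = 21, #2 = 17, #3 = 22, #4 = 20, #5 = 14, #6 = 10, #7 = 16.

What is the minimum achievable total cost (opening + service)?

Minimum total cost: 1041

For any fixed open set, each user region goes to its cheapest open site; total = fixed + service.
{Ashby}: #1→Ashby 2·21=42, #2→Ashby 13·17=221, #3→Ashby 3·22=66, #4→Ashby 4·20=80, #5→Ashby 5·14=70, #6→Ashby 15·10=150, #7→Ashby 2·16=32. Service 661; fixed 380; total 1041.
{Vance}: service 818 + fixed 230 = 1048
{Ashby, Vance}: service 529 + fixed 610 = 1139
{Quay, Ashby, Farrow, Vance, Pell}: #1→Ashby 2·21=42, #2→Vance 7·17=119, #3→Ashby 3·22=66, #4→Quay 3·20=60, #5→Farrow 3·14=42, #6→Quay 11·10=110, #7→Ashby 2·16=32. Service 471; fixed 2165; total 2636.
No other subset beats 1041.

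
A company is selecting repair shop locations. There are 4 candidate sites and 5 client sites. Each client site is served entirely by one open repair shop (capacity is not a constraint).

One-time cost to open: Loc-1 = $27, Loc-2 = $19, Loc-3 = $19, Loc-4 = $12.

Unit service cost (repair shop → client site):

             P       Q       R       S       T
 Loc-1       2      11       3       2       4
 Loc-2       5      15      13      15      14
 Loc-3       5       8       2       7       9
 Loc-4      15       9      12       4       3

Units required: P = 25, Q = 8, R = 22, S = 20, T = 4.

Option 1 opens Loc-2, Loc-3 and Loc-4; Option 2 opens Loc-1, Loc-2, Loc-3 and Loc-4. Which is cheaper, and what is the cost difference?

Option 1: {Loc-2, Loc-3, Loc-4}: P→Loc-2 5·25=125, Q→Loc-3 8·8=64, R→Loc-3 2·22=44, S→Loc-4 4·20=80, T→Loc-4 3·4=12. Service 325; fixed 50; total 375.
Option 2: {Loc-1, Loc-2, Loc-3, Loc-4}: P→Loc-1 2·25=50, Q→Loc-3 8·8=64, R→Loc-3 2·22=44, S→Loc-1 2·20=40, T→Loc-4 3·4=12. Service 210; fixed 77; total 287.
Difference: |375 − 287| = 88.

Option 2 is cheaper by 88.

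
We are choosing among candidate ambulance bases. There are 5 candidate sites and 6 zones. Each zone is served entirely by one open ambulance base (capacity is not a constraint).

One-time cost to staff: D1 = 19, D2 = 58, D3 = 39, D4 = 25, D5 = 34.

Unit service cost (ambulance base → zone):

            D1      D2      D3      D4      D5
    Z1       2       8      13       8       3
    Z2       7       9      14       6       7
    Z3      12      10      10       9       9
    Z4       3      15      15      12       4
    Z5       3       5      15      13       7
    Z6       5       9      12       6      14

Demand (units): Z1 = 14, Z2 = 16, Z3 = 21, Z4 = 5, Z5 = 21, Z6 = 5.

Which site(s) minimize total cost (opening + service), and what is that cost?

Open D1 and D4; minimum total cost 460.

For any fixed open set, each zone goes to its cheapest open site; total = fixed + service.
{D1, D4}: Z1→D1 2·14=28, Z2→D4 6·16=96, Z3→D4 9·21=189, Z4→D1 3·5=15, Z5→D1 3·21=63, Z6→D1 5·5=25. Service 416; fixed 44; total 460.
{D1, D5}: service 432 + fixed 53 = 485
{D1, D4, D5}: Z1→D1 2·14=28, Z2→D4 6·16=96, Z3→D4 9·21=189, Z4→D1 3·5=15, Z5→D1 3·21=63, Z6→D1 5·5=25. Service 416; fixed 78; total 494.
{D1, D2, D3, D4, D5}: Z1→D1 2·14=28, Z2→D4 6·16=96, Z3→D4 9·21=189, Z4→D1 3·5=15, Z5→D1 3·21=63, Z6→D1 5·5=25. Service 416; fixed 175; total 591.
No other subset beats 460.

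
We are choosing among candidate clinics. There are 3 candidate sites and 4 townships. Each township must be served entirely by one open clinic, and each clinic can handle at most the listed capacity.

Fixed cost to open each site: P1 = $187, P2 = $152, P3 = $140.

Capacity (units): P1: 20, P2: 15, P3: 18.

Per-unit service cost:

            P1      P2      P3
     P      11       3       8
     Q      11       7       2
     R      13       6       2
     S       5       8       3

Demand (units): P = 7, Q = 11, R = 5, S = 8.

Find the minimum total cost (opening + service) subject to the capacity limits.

Open {P2, P3}: P→P2 3·7=21, Q→P3 2·11=22, R→P3 2·5=10, S→P2 8·8=64.
Loads: P2 carries 15/15, P3 carries 16/18. Service 117; fixed 292; total 409.
Next best feasible plan costs 464.

Minimum total cost: 409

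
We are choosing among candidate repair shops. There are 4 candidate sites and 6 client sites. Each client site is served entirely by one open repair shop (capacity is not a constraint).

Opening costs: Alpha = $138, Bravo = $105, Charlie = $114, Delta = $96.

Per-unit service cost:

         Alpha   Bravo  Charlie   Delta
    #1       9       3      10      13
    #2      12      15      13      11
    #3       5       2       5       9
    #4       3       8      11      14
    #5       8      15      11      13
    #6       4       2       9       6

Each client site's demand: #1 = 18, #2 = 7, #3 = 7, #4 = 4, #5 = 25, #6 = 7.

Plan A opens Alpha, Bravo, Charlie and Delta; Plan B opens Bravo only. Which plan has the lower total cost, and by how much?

Plan B is cheaper by 125.

Plan A: {Alpha, Bravo, Charlie, Delta}: #1→Bravo 3·18=54, #2→Delta 11·7=77, #3→Bravo 2·7=14, #4→Alpha 3·4=12, #5→Alpha 8·25=200, #6→Bravo 2·7=14. Service 371; fixed 453; total 824.
Plan B: {Bravo}: #1→Bravo 3·18=54, #2→Bravo 15·7=105, #3→Bravo 2·7=14, #4→Bravo 8·4=32, #5→Bravo 15·25=375, #6→Bravo 2·7=14. Service 594; fixed 105; total 699.
Difference: |824 − 699| = 125.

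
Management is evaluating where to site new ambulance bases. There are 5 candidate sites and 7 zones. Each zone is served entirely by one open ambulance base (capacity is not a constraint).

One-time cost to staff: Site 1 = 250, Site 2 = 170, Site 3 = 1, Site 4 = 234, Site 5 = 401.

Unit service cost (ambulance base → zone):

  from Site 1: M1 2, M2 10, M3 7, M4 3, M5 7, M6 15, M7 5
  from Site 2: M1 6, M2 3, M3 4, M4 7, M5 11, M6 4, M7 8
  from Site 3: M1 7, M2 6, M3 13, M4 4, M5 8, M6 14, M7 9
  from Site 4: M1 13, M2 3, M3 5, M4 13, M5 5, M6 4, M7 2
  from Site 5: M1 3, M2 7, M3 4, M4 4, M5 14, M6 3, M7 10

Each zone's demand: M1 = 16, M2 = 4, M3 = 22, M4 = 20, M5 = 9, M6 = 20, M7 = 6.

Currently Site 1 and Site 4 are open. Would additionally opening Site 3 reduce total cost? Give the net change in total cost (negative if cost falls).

Current service cost with {Site 1, Site 4}: 351.
Adding Site 3: each zone re-picks its cheapest; new service cost 351, saving 0.
Extra fixed cost: 1. Net change = 1 − 0 = 1.
(Totals: 835 → 836.)

No — net change +1 (cost rises by 1).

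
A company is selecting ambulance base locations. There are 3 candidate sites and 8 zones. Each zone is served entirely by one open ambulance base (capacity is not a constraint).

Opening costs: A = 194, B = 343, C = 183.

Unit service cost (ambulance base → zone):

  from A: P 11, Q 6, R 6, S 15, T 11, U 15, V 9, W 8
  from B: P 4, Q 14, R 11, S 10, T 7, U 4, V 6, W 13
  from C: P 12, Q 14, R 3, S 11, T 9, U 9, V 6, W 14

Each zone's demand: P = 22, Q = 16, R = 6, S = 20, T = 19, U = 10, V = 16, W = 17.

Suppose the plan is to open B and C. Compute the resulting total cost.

Total cost: 1546

Each zone is assigned to its cheapest site among the open ones.
{B, C}: P→B 4·22=88, Q→B 14·16=224, R→C 3·6=18, S→B 10·20=200, T→B 7·19=133, U→B 4·10=40, V→B 6·16=96, W→B 13·17=221. Service 1020; fixed 526; total 1546.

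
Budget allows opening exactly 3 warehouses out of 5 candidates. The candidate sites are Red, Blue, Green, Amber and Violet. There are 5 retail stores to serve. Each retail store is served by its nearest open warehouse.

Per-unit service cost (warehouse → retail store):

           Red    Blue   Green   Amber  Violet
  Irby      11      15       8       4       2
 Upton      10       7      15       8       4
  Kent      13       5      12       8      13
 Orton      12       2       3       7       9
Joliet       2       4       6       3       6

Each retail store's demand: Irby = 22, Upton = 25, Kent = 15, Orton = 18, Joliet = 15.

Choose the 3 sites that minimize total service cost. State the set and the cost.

Choose Red, Blue and Violet; total service cost 285.

With exactly 3 open, each retail store uses its cheapest among the chosen.
{Red, Blue, Violet}: Irby→Violet 2·22=44, Upton→Violet 4·25=100, Kent→Blue 5·15=75, Orton→Blue 2·18=36, Joliet→Red 2·15=30. Service cost 285.
{Blue, Amber, Violet}: service cost 300
{Blue, Green, Violet}: service cost 315
Among all 10 size-3 choices, {Red, Blue, Violet} is lowest.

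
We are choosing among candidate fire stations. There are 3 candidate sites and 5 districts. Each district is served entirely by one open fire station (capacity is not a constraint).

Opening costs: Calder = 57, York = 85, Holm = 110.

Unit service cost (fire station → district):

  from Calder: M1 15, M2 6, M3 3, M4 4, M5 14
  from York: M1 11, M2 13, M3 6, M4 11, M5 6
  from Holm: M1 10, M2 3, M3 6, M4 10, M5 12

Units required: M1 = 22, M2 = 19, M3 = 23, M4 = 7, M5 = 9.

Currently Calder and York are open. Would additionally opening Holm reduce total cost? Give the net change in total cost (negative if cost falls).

Current service cost with {Calder, York}: 507.
Adding Holm: each district re-picks its cheapest; new service cost 428, saving 79.
Extra fixed cost: 110. Net change = 110 − 79 = 31.
(Totals: 649 → 680.)

No — net change +31 (cost rises by 31).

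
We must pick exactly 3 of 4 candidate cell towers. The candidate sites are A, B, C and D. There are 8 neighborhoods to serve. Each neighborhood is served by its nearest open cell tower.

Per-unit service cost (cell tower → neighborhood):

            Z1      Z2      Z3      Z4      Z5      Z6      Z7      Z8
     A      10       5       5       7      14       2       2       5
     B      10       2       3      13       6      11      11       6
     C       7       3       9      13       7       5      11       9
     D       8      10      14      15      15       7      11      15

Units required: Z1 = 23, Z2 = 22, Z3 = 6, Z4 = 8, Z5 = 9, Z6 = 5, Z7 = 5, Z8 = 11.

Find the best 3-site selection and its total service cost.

Choose A, B and C; total service cost 408.

With exactly 3 open, each neighborhood uses its cheapest among the chosen.
{A, B, C}: Z1→C 7·23=161, Z2→B 2·22=44, Z3→B 3·6=18, Z4→A 7·8=56, Z5→B 6·9=54, Z6→A 2·5=10, Z7→A 2·5=10, Z8→A 5·11=55. Service cost 408.
{A, B, D}: service cost 431
{A, C, D}: service cost 451
Among all 4 size-3 choices, {A, B, C} is lowest.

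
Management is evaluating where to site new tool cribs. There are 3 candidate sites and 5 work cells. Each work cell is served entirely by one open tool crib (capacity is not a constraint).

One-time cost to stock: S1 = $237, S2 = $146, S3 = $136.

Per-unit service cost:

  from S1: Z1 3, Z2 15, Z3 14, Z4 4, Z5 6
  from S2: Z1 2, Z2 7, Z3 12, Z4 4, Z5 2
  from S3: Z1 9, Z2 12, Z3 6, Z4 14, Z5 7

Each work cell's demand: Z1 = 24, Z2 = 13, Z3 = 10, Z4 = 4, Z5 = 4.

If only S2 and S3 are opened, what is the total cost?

Total cost: 505

Each work cell is assigned to its cheapest site among the open ones.
{S2, S3}: Z1→S2 2·24=48, Z2→S2 7·13=91, Z3→S3 6·10=60, Z4→S2 4·4=16, Z5→S2 2·4=8. Service 223; fixed 282; total 505.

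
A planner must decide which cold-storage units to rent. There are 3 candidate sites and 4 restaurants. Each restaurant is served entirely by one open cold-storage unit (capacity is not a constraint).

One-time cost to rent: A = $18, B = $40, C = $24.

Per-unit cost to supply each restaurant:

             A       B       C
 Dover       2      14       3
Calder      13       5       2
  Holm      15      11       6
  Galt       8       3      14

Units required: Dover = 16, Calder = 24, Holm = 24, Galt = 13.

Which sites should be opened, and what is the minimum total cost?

For any fixed open set, each restaurant goes to its cheapest open site; total = fixed + service.
{B, C}: Dover→C 3·16=48, Calder→C 2·24=48, Holm→C 6·24=144, Galt→B 3·13=39. Service 279; fixed 64; total 343.
{A, B, C}: service 263 + fixed 82 = 345
{A, C}: service 328 + fixed 42 = 370
{A}: service 808 + fixed 18 = 826
No other subset beats 343.

Open B and C; minimum total cost 343.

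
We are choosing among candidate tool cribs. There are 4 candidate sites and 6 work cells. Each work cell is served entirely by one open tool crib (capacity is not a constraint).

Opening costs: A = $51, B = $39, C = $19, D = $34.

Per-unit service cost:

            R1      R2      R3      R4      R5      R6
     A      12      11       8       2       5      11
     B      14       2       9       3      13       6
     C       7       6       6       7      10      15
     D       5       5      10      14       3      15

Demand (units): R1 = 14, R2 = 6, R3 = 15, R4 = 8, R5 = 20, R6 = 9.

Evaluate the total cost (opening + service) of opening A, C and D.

Total cost: 469

Each work cell is assigned to its cheapest site among the open ones.
{A, C, D}: R1→D 5·14=70, R2→D 5·6=30, R3→C 6·15=90, R4→A 2·8=16, R5→D 3·20=60, R6→A 11·9=99. Service 365; fixed 104; total 469.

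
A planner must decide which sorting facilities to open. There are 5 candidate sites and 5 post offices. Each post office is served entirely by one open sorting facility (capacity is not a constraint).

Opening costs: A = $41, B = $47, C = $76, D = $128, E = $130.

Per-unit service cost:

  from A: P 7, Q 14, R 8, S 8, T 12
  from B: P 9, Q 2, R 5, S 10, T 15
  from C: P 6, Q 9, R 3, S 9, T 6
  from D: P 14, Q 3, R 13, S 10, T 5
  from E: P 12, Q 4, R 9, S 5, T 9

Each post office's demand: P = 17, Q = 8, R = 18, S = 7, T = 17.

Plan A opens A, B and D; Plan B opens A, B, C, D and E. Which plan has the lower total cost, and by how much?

Plan A: {A, B, D}: P→A 7·17=119, Q→B 2·8=16, R→B 5·18=90, S→A 8·7=56, T→D 5·17=85. Service 366; fixed 216; total 582.
Plan B: {A, B, C, D, E}: P→C 6·17=102, Q→B 2·8=16, R→C 3·18=54, S→E 5·7=35, T→D 5·17=85. Service 292; fixed 422; total 714.
Difference: |582 − 714| = 132.

Plan A is cheaper by 132.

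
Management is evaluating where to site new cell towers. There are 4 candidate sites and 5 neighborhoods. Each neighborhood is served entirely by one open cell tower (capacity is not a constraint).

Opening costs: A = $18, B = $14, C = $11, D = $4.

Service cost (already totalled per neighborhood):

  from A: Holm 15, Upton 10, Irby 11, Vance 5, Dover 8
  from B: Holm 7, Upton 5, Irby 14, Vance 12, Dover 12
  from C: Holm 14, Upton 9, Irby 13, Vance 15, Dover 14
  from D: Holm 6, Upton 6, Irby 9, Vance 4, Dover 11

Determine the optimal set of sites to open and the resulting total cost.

For any fixed open set, each neighborhood goes to its cheapest open site; total = fixed + service.
{D}: Holm→D 6, Upton→D 6, Irby→D 9, Vance→D 4, Dover→D 11. Service 36; fixed 4; total 40.
{C, D}: Holm→D 6, Upton→D 6, Irby→D 9, Vance→D 4, Dover→D 11. Service 36; fixed 15; total 51.
{B, D}: Holm→D 6, Upton→B 5, Irby→D 9, Vance→D 4, Dover→D 11. Service 35; fixed 18; total 53.
{A, B, C, D}: service 32 + fixed 47 = 79
No other subset beats 40.

Open D only; minimum total cost 40.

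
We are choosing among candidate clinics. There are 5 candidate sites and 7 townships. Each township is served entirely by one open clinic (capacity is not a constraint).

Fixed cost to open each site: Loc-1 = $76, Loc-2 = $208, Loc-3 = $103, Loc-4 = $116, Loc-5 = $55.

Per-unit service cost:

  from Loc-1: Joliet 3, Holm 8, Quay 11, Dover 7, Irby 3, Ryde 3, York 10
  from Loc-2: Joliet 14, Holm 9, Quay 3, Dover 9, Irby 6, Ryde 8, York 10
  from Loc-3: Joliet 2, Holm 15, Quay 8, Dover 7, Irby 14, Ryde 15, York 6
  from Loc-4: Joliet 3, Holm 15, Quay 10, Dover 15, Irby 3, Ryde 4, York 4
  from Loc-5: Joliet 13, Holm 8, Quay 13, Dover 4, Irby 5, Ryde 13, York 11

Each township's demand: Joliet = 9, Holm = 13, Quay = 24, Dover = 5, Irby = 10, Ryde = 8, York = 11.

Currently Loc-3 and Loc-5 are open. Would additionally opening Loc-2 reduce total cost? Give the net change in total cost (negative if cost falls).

No — net change +48 (cost rises by 48).

Current service cost with {Loc-3, Loc-5}: 554.
Adding Loc-2: each township re-picks its cheapest; new service cost 394, saving 160.
Extra fixed cost: 208. Net change = 208 − 160 = 48.
(Totals: 712 → 760.)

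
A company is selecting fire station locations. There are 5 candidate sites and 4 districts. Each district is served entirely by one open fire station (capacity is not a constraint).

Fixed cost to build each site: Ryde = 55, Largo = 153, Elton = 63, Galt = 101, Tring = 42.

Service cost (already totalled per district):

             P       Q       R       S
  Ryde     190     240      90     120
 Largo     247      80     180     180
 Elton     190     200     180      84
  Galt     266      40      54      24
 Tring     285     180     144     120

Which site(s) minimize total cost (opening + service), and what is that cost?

For any fixed open set, each district goes to its cheapest open site; total = fixed + service.
{Ryde, Galt}: P→Ryde 190, Q→Galt 40, R→Galt 54, S→Galt 24. Service 308; fixed 156; total 464.
{Elton, Galt}: service 308 + fixed 164 = 472
{Galt}: P→Galt 266, Q→Galt 40, R→Galt 54, S→Galt 24. Service 384; fixed 101; total 485.
{Ryde, Largo, Elton, Galt, Tring}: P→Ryde 190, Q→Galt 40, R→Galt 54, S→Galt 24. Service 308; fixed 414; total 722.
No other subset beats 464.

Open Ryde and Galt; minimum total cost 464.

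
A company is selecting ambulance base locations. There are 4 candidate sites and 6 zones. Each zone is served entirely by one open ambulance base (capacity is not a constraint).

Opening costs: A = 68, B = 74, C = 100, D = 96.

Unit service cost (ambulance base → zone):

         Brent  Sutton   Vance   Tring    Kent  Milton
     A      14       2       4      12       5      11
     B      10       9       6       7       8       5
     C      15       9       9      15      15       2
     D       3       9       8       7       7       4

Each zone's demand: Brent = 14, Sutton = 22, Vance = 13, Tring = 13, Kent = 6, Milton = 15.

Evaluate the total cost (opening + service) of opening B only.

Each zone is assigned to its cheapest site among the open ones.
{B}: Brent→B 10·14=140, Sutton→B 9·22=198, Vance→B 6·13=78, Tring→B 7·13=91, Kent→B 8·6=48, Milton→B 5·15=75. Service 630; fixed 74; total 704.

Total cost: 704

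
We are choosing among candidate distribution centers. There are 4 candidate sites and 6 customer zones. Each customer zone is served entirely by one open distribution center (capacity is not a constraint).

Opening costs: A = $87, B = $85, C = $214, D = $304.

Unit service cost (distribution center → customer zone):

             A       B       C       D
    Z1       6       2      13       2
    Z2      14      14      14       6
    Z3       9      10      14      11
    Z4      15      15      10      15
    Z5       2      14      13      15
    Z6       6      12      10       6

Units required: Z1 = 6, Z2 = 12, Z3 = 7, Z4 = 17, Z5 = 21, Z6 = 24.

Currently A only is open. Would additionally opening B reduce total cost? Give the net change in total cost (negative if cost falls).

Current service cost with {A}: 708.
Adding B: each customer zone re-picks its cheapest; new service cost 684, saving 24.
Extra fixed cost: 85. Net change = 85 − 24 = 61.
(Totals: 795 → 856.)

No — net change +61 (cost rises by 61).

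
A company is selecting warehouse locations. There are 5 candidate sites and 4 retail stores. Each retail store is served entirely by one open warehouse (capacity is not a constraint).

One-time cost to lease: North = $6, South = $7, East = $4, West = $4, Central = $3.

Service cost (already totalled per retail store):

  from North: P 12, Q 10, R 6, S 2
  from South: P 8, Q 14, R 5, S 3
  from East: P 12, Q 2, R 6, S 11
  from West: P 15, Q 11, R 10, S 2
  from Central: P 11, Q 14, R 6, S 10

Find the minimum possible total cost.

For any fixed open set, each retail store goes to its cheapest open site; total = fixed + service.
{South, East}: P→South 8, Q→East 2, R→South 5, S→South 3. Service 18; fixed 11; total 29.
{East, West}: service 22 + fixed 8 = 30
{North, East}: service 22 + fixed 10 = 32
{North, South, East, West, Central}: P→South 8, Q→East 2, R→South 5, S→North 2. Service 17; fixed 24; total 41.
No other subset beats 29.

Minimum total cost: 29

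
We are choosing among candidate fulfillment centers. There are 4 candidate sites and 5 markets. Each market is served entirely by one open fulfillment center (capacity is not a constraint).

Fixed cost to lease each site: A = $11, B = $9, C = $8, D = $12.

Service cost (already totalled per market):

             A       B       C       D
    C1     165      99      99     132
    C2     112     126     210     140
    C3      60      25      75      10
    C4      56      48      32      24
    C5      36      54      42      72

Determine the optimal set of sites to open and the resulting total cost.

For any fixed open set, each market goes to its cheapest open site; total = fixed + service.
{A, C, D}: C1→C 99, C2→A 112, C3→D 10, C4→D 24, C5→A 36. Service 281; fixed 31; total 312.
{A, B, D}: service 281 + fixed 32 = 313
{A, B, C, D}: service 281 + fixed 40 = 321
{C}: service 458 + fixed 8 = 466
No other subset beats 312.

Open A, C and D; minimum total cost 312.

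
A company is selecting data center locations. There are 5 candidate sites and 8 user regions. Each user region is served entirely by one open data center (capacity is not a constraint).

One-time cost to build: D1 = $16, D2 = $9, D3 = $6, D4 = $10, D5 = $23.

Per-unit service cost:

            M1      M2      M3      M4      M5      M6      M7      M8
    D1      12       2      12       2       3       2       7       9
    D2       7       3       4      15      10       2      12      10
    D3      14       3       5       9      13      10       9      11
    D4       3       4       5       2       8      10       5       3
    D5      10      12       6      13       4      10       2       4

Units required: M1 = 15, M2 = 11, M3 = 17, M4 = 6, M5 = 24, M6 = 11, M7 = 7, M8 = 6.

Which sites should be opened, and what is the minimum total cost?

For any fixed open set, each user region goes to its cheapest open site; total = fixed + service.
{D1, D2, D4}: M1→D4 3·15=45, M2→D1 2·11=22, M3→D2 4·17=68, M4→D1 2·6=12, M5→D1 3·24=72, M6→D1 2·11=22, M7→D4 5·7=35, M8→D4 3·6=18. Service 294; fixed 35; total 329.
{D1, D2, D4, D5}: M1→D4 3·15=45, M2→D1 2·11=22, M3→D2 4·17=68, M4→D1 2·6=12, M5→D1 3·24=72, M6→D1 2·11=22, M7→D5 2·7=14, M8→D4 3·6=18. Service 273; fixed 58; total 331.
{D1, D2, D3, D4}: M1→D4 3·15=45, M2→D1 2·11=22, M3→D2 4·17=68, M4→D1 2·6=12, M5→D1 3·24=72, M6→D1 2·11=22, M7→D4 5·7=35, M8→D4 3·6=18. Service 294; fixed 41; total 335.
{D1, D2, D3, D4, D5}: service 273 + fixed 64 = 337
No other subset beats 329.

Open D1, D2 and D4; minimum total cost 329.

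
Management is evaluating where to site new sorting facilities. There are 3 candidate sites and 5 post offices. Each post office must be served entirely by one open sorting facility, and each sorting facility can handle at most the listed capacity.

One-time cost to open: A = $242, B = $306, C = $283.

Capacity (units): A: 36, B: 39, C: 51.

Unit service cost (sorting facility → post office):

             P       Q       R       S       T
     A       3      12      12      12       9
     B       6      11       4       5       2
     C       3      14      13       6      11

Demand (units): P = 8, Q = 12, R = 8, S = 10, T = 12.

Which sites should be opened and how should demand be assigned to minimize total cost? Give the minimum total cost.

Open {C}: P→C 3·8=24, Q→C 14·12=168, R→C 13·8=104, S→C 6·10=60, T→C 11·12=132.
Loads: C carries 50/51. Service 488; fixed 283; total 771.
Next best feasible plan costs 822.

Minimum total cost: 771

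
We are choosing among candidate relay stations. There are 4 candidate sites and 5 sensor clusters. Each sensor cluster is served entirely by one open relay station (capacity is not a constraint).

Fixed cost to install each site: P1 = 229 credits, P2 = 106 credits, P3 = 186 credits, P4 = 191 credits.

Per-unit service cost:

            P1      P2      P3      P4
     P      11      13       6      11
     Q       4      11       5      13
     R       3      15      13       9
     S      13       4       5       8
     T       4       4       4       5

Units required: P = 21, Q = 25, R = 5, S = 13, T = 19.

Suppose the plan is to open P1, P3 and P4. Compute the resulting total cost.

Each sensor cluster is assigned to its cheapest site among the open ones.
{P1, P3, P4}: P→P3 6·21=126, Q→P1 4·25=100, R→P1 3·5=15, S→P3 5·13=65, T→P1 4·19=76. Service 382; fixed 606; total 988.

Total cost: 988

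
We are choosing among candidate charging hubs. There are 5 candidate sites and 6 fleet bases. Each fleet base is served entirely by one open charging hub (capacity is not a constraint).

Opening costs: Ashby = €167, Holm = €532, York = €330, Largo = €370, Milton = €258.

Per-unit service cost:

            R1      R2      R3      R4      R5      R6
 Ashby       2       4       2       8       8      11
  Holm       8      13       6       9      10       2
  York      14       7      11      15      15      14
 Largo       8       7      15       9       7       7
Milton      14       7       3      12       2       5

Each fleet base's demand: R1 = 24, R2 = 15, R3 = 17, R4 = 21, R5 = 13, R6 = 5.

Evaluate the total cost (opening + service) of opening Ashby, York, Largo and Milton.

Each fleet base is assigned to its cheapest site among the open ones.
{Ashby, York, Largo, Milton}: R1→Ashby 2·24=48, R2→Ashby 4·15=60, R3→Ashby 2·17=34, R4→Ashby 8·21=168, R5→Milton 2·13=26, R6→Milton 5·5=25. Service 361; fixed 1125; total 1486.

Total cost: 1486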